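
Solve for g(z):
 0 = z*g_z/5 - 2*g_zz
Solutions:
 g(z) = C1 + C2*erfi(sqrt(5)*z/10)


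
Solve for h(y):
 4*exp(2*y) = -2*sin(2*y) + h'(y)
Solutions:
 h(y) = C1 + 2*exp(2*y) - cos(2*y)


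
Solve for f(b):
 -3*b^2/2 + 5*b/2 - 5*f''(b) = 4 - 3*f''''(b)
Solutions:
 f(b) = C1 + C2*b + C3*exp(-sqrt(15)*b/3) + C4*exp(sqrt(15)*b/3) - b^4/40 + b^3/12 - 29*b^2/50


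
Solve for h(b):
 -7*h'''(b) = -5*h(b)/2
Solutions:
 h(b) = C3*exp(14^(2/3)*5^(1/3)*b/14) + (C1*sin(14^(2/3)*sqrt(3)*5^(1/3)*b/28) + C2*cos(14^(2/3)*sqrt(3)*5^(1/3)*b/28))*exp(-14^(2/3)*5^(1/3)*b/28)


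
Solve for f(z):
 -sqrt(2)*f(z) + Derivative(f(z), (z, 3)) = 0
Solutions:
 f(z) = C3*exp(2^(1/6)*z) + (C1*sin(2^(1/6)*sqrt(3)*z/2) + C2*cos(2^(1/6)*sqrt(3)*z/2))*exp(-2^(1/6)*z/2)


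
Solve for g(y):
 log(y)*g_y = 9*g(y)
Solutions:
 g(y) = C1*exp(9*li(y))


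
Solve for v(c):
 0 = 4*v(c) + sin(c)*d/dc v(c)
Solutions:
 v(c) = C1*(cos(c)^2 + 2*cos(c) + 1)/(cos(c)^2 - 2*cos(c) + 1)


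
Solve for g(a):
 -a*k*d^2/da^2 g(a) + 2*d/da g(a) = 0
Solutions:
 g(a) = C1 + a^(((re(k) + 2)*re(k) + im(k)^2)/(re(k)^2 + im(k)^2))*(C2*sin(2*log(a)*Abs(im(k))/(re(k)^2 + im(k)^2)) + C3*cos(2*log(a)*im(k)/(re(k)^2 + im(k)^2)))


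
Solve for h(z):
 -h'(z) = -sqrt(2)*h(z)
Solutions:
 h(z) = C1*exp(sqrt(2)*z)


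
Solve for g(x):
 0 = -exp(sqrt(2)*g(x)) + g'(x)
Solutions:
 g(x) = sqrt(2)*(2*log(-1/(C1 + x)) - log(2))/4


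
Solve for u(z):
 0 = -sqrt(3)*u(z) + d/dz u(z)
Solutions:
 u(z) = C1*exp(sqrt(3)*z)


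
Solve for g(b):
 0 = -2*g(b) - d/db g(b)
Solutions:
 g(b) = C1*exp(-2*b)


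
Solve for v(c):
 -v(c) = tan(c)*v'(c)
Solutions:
 v(c) = C1/sin(c)


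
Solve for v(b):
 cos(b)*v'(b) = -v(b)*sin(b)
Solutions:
 v(b) = C1*cos(b)


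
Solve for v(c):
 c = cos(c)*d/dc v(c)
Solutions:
 v(c) = C1 + Integral(c/cos(c), c)


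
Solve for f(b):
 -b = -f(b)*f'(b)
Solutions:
 f(b) = -sqrt(C1 + b^2)
 f(b) = sqrt(C1 + b^2)


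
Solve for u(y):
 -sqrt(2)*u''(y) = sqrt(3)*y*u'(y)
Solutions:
 u(y) = C1 + C2*erf(6^(1/4)*y/2)


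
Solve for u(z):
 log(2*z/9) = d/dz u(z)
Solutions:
 u(z) = C1 + z*log(z) + z*log(2/9) - z


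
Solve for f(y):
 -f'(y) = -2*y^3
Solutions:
 f(y) = C1 + y^4/2


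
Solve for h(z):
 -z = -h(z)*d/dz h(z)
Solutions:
 h(z) = -sqrt(C1 + z^2)
 h(z) = sqrt(C1 + z^2)


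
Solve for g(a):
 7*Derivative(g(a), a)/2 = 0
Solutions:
 g(a) = C1


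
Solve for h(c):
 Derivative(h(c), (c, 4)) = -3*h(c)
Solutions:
 h(c) = (C1*sin(sqrt(2)*3^(1/4)*c/2) + C2*cos(sqrt(2)*3^(1/4)*c/2))*exp(-sqrt(2)*3^(1/4)*c/2) + (C3*sin(sqrt(2)*3^(1/4)*c/2) + C4*cos(sqrt(2)*3^(1/4)*c/2))*exp(sqrt(2)*3^(1/4)*c/2)


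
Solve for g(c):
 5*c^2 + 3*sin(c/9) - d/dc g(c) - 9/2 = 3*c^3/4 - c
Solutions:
 g(c) = C1 - 3*c^4/16 + 5*c^3/3 + c^2/2 - 9*c/2 - 27*cos(c/9)


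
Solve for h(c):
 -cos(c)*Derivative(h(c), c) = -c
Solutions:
 h(c) = C1 + Integral(c/cos(c), c)


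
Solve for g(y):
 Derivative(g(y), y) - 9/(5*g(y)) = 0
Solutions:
 g(y) = -sqrt(C1 + 90*y)/5
 g(y) = sqrt(C1 + 90*y)/5


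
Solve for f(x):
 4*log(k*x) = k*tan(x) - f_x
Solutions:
 f(x) = C1 - k*log(cos(x)) - 4*x*log(k*x) + 4*x


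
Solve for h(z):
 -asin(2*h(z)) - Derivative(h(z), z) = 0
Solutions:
 Integral(1/asin(2*_y), (_y, h(z))) = C1 - z


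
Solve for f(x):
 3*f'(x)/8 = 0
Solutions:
 f(x) = C1


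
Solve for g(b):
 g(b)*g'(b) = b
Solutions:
 g(b) = -sqrt(C1 + b^2)
 g(b) = sqrt(C1 + b^2)


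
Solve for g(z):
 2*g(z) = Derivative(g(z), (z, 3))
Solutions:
 g(z) = C3*exp(2^(1/3)*z) + (C1*sin(2^(1/3)*sqrt(3)*z/2) + C2*cos(2^(1/3)*sqrt(3)*z/2))*exp(-2^(1/3)*z/2)


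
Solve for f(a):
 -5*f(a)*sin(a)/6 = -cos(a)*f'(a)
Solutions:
 f(a) = C1/cos(a)^(5/6)


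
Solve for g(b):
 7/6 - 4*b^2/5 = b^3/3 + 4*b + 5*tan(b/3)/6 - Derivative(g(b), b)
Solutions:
 g(b) = C1 + b^4/12 + 4*b^3/15 + 2*b^2 - 7*b/6 - 5*log(cos(b/3))/2


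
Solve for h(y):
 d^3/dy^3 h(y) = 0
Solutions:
 h(y) = C1 + C2*y + C3*y^2


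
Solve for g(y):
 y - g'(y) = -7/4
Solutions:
 g(y) = C1 + y^2/2 + 7*y/4


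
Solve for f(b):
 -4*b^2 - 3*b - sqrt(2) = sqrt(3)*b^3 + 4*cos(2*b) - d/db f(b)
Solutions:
 f(b) = C1 + sqrt(3)*b^4/4 + 4*b^3/3 + 3*b^2/2 + sqrt(2)*b + 2*sin(2*b)


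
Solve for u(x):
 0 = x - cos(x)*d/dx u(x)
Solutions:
 u(x) = C1 + Integral(x/cos(x), x)


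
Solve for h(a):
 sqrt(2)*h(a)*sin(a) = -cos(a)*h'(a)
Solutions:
 h(a) = C1*cos(a)^(sqrt(2))


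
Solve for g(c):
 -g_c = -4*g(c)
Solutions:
 g(c) = C1*exp(4*c)


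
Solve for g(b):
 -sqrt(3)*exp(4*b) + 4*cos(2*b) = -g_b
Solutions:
 g(b) = C1 + sqrt(3)*exp(4*b)/4 - 2*sin(2*b)


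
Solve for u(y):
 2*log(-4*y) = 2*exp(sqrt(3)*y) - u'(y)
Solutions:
 u(y) = C1 - 2*y*log(-y) + 2*y*(1 - 2*log(2)) + 2*sqrt(3)*exp(sqrt(3)*y)/3


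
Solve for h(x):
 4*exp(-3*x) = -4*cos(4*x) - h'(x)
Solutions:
 h(x) = C1 - sin(4*x) + 4*exp(-3*x)/3


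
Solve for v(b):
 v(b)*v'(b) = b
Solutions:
 v(b) = -sqrt(C1 + b^2)
 v(b) = sqrt(C1 + b^2)


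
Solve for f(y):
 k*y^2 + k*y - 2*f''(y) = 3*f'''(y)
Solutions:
 f(y) = C1 + C2*y + C3*exp(-2*y/3) + k*y^4/24 - k*y^3/6 + 3*k*y^2/4


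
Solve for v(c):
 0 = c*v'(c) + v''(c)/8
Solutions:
 v(c) = C1 + C2*erf(2*c)


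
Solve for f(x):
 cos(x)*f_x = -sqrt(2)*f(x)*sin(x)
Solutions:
 f(x) = C1*cos(x)^(sqrt(2))


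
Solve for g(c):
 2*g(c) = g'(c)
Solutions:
 g(c) = C1*exp(2*c)


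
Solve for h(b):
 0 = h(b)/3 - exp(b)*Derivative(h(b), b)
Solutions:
 h(b) = C1*exp(-exp(-b)/3)


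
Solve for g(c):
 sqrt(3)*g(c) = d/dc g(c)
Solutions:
 g(c) = C1*exp(sqrt(3)*c)


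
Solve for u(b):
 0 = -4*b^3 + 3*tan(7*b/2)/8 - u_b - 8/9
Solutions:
 u(b) = C1 - b^4 - 8*b/9 - 3*log(cos(7*b/2))/28


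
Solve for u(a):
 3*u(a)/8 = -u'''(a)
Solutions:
 u(a) = C3*exp(-3^(1/3)*a/2) + (C1*sin(3^(5/6)*a/4) + C2*cos(3^(5/6)*a/4))*exp(3^(1/3)*a/4)


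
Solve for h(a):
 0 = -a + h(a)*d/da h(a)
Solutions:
 h(a) = -sqrt(C1 + a^2)
 h(a) = sqrt(C1 + a^2)


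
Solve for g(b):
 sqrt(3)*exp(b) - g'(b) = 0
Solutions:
 g(b) = C1 + sqrt(3)*exp(b)


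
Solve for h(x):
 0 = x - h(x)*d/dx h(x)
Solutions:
 h(x) = -sqrt(C1 + x^2)
 h(x) = sqrt(C1 + x^2)


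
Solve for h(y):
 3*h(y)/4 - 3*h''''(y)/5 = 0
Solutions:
 h(y) = C1*exp(-sqrt(2)*5^(1/4)*y/2) + C2*exp(sqrt(2)*5^(1/4)*y/2) + C3*sin(sqrt(2)*5^(1/4)*y/2) + C4*cos(sqrt(2)*5^(1/4)*y/2)


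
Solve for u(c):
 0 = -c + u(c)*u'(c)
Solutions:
 u(c) = -sqrt(C1 + c^2)
 u(c) = sqrt(C1 + c^2)


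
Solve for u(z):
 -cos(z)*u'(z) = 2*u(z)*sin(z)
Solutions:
 u(z) = C1*cos(z)^2


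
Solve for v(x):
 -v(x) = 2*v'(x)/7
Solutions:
 v(x) = C1*exp(-7*x/2)


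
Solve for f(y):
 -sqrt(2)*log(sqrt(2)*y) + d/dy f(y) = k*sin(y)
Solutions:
 f(y) = C1 - k*cos(y) + sqrt(2)*y*(log(y) - 1) + sqrt(2)*y*log(2)/2


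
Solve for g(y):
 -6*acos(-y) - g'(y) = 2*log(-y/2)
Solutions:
 g(y) = C1 - 2*y*log(-y) - 6*y*acos(-y) + 2*y*log(2) + 2*y - 6*sqrt(1 - y^2)


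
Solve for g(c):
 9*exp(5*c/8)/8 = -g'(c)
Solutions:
 g(c) = C1 - 9*exp(5*c/8)/5


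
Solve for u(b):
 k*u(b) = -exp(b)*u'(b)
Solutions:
 u(b) = C1*exp(k*exp(-b))


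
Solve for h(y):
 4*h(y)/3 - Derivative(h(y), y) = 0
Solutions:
 h(y) = C1*exp(4*y/3)


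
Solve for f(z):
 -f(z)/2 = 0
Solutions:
 f(z) = 0


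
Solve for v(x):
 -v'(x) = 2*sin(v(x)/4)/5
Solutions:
 2*x/5 + 2*log(cos(v(x)/4) - 1) - 2*log(cos(v(x)/4) + 1) = C1


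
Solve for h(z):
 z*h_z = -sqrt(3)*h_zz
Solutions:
 h(z) = C1 + C2*erf(sqrt(2)*3^(3/4)*z/6)


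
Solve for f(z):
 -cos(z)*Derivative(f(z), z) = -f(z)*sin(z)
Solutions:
 f(z) = C1/cos(z)


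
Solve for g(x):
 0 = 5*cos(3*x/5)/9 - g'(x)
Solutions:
 g(x) = C1 + 25*sin(3*x/5)/27


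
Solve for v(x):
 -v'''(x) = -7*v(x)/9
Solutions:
 v(x) = C3*exp(21^(1/3)*x/3) + (C1*sin(3^(5/6)*7^(1/3)*x/6) + C2*cos(3^(5/6)*7^(1/3)*x/6))*exp(-21^(1/3)*x/6)


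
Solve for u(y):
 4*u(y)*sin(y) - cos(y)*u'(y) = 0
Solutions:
 u(y) = C1/cos(y)^4


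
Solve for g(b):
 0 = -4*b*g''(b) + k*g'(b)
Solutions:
 g(b) = C1 + b^(re(k)/4 + 1)*(C2*sin(log(b)*Abs(im(k))/4) + C3*cos(log(b)*im(k)/4))


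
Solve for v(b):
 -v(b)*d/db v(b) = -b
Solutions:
 v(b) = -sqrt(C1 + b^2)
 v(b) = sqrt(C1 + b^2)


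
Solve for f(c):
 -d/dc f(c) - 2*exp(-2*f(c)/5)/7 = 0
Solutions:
 f(c) = 5*log(-sqrt(C1 - 2*c)) - 5*log(35) + 5*log(70)/2
 f(c) = 5*log(C1 - 2*c)/2 - 5*log(35) + 5*log(70)/2


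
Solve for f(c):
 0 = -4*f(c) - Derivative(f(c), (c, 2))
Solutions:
 f(c) = C1*sin(2*c) + C2*cos(2*c)


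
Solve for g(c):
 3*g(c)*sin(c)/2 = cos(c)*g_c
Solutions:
 g(c) = C1/cos(c)^(3/2)


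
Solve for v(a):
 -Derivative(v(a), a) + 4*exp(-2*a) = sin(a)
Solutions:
 v(a) = C1 + cos(a) - 2*exp(-2*a)


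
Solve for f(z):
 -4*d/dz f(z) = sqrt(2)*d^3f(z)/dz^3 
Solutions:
 f(z) = C1 + C2*sin(2^(3/4)*z) + C3*cos(2^(3/4)*z)


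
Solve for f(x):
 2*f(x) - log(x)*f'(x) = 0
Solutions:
 f(x) = C1*exp(2*li(x))


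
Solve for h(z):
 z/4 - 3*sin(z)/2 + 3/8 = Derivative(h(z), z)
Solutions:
 h(z) = C1 + z^2/8 + 3*z/8 + 3*cos(z)/2


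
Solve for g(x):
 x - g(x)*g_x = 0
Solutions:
 g(x) = -sqrt(C1 + x^2)
 g(x) = sqrt(C1 + x^2)


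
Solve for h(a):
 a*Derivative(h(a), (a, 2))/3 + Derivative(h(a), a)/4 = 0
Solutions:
 h(a) = C1 + C2*a^(1/4)


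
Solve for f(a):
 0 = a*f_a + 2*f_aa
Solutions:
 f(a) = C1 + C2*erf(a/2)


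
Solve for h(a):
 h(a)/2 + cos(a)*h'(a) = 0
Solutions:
 h(a) = C1*(sin(a) - 1)^(1/4)/(sin(a) + 1)^(1/4)


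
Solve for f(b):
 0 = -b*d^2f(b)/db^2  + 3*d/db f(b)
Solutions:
 f(b) = C1 + C2*b^4


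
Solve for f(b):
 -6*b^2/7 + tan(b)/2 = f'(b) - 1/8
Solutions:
 f(b) = C1 - 2*b^3/7 + b/8 - log(cos(b))/2


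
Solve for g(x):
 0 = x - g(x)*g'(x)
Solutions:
 g(x) = -sqrt(C1 + x^2)
 g(x) = sqrt(C1 + x^2)


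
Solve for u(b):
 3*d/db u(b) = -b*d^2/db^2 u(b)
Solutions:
 u(b) = C1 + C2/b^2


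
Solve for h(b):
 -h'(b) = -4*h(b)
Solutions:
 h(b) = C1*exp(4*b)


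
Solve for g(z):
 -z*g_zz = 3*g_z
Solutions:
 g(z) = C1 + C2/z^2


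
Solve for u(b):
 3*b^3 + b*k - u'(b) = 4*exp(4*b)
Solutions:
 u(b) = C1 + 3*b^4/4 + b^2*k/2 - exp(4*b)


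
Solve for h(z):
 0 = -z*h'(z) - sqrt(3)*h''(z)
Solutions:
 h(z) = C1 + C2*erf(sqrt(2)*3^(3/4)*z/6)


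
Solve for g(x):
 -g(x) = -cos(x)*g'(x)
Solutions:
 g(x) = C1*sqrt(sin(x) + 1)/sqrt(sin(x) - 1)


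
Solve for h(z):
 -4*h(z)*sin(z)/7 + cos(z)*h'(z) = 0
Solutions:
 h(z) = C1/cos(z)^(4/7)


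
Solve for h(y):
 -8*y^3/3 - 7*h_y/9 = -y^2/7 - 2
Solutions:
 h(y) = C1 - 6*y^4/7 + 3*y^3/49 + 18*y/7


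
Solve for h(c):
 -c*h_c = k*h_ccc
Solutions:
 h(c) = C1 + Integral(C2*airyai(c*(-1/k)^(1/3)) + C3*airybi(c*(-1/k)^(1/3)), c)


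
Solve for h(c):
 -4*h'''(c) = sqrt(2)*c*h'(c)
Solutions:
 h(c) = C1 + Integral(C2*airyai(-sqrt(2)*c/2) + C3*airybi(-sqrt(2)*c/2), c)


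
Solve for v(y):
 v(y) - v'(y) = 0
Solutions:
 v(y) = C1*exp(y)


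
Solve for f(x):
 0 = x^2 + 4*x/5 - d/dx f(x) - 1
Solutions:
 f(x) = C1 + x^3/3 + 2*x^2/5 - x


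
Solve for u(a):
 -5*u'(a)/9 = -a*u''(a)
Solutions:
 u(a) = C1 + C2*a^(14/9)


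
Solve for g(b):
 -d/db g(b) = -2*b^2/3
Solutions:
 g(b) = C1 + 2*b^3/9


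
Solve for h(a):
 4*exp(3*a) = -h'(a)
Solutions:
 h(a) = C1 - 4*exp(3*a)/3


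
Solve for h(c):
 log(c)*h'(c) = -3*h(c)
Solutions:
 h(c) = C1*exp(-3*li(c))


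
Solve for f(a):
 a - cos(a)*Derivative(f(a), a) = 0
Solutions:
 f(a) = C1 + Integral(a/cos(a), a)


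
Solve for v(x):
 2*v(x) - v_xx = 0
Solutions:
 v(x) = C1*exp(-sqrt(2)*x) + C2*exp(sqrt(2)*x)


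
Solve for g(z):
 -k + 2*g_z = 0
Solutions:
 g(z) = C1 + k*z/2


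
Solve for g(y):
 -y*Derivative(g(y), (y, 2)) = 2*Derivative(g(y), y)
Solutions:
 g(y) = C1 + C2/y


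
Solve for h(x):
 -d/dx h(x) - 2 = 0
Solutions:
 h(x) = C1 - 2*x


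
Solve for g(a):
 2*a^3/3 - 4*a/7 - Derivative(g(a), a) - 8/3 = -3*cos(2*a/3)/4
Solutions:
 g(a) = C1 + a^4/6 - 2*a^2/7 - 8*a/3 + 9*sin(2*a/3)/8


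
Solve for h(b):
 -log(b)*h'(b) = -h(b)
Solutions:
 h(b) = C1*exp(li(b))


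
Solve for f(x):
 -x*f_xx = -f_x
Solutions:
 f(x) = C1 + C2*x^2


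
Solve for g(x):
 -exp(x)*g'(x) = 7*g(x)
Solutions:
 g(x) = C1*exp(7*exp(-x))


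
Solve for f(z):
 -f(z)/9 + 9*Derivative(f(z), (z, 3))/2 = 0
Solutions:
 f(z) = C3*exp(2^(1/3)*3^(2/3)*z/9) + (C1*sin(2^(1/3)*3^(1/6)*z/6) + C2*cos(2^(1/3)*3^(1/6)*z/6))*exp(-2^(1/3)*3^(2/3)*z/18)


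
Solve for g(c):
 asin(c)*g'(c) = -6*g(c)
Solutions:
 g(c) = C1*exp(-6*Integral(1/asin(c), c))


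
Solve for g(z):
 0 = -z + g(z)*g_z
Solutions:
 g(z) = -sqrt(C1 + z^2)
 g(z) = sqrt(C1 + z^2)


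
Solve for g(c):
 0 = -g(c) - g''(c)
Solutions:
 g(c) = C1*sin(c) + C2*cos(c)


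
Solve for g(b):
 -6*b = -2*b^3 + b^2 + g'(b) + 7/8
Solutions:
 g(b) = C1 + b^4/2 - b^3/3 - 3*b^2 - 7*b/8


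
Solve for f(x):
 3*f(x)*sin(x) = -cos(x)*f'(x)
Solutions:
 f(x) = C1*cos(x)^3


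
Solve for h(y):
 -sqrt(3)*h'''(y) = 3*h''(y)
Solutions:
 h(y) = C1 + C2*y + C3*exp(-sqrt(3)*y)


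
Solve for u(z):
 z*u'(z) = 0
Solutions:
 u(z) = C1


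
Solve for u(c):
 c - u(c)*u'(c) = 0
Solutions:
 u(c) = -sqrt(C1 + c^2)
 u(c) = sqrt(C1 + c^2)


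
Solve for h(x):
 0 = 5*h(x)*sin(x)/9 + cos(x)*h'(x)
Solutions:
 h(x) = C1*cos(x)^(5/9)


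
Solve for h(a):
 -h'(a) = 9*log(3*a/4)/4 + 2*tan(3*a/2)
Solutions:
 h(a) = C1 - 9*a*log(a)/4 - 9*a*log(3)/4 + 9*a/4 + 9*a*log(2)/2 + 4*log(cos(3*a/2))/3


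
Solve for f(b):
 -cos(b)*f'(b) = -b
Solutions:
 f(b) = C1 + Integral(b/cos(b), b)


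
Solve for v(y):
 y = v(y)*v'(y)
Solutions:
 v(y) = -sqrt(C1 + y^2)
 v(y) = sqrt(C1 + y^2)


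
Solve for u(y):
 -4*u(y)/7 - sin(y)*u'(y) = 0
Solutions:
 u(y) = C1*(cos(y) + 1)^(2/7)/(cos(y) - 1)^(2/7)


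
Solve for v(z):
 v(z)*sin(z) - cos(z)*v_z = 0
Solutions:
 v(z) = C1/cos(z)


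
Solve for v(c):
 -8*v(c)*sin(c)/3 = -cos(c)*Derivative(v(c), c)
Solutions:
 v(c) = C1/cos(c)^(8/3)


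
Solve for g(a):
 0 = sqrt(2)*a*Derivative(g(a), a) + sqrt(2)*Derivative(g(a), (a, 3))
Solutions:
 g(a) = C1 + Integral(C2*airyai(-a) + C3*airybi(-a), a)


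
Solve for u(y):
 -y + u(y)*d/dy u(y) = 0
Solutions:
 u(y) = -sqrt(C1 + y^2)
 u(y) = sqrt(C1 + y^2)


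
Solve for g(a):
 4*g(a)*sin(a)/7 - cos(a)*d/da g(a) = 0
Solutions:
 g(a) = C1/cos(a)^(4/7)


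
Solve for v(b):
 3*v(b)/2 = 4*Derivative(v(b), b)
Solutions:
 v(b) = C1*exp(3*b/8)


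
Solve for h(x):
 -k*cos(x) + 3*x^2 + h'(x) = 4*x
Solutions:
 h(x) = C1 + k*sin(x) - x^3 + 2*x^2


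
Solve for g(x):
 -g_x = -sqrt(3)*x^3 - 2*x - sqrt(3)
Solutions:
 g(x) = C1 + sqrt(3)*x^4/4 + x^2 + sqrt(3)*x


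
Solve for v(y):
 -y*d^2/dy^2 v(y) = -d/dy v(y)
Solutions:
 v(y) = C1 + C2*y^2


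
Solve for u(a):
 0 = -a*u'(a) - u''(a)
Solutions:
 u(a) = C1 + C2*erf(sqrt(2)*a/2)


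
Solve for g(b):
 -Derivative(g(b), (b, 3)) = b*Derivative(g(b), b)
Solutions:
 g(b) = C1 + Integral(C2*airyai(-b) + C3*airybi(-b), b)


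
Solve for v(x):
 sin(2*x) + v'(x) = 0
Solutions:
 v(x) = C1 + cos(2*x)/2


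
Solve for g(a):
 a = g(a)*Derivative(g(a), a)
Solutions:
 g(a) = -sqrt(C1 + a^2)
 g(a) = sqrt(C1 + a^2)


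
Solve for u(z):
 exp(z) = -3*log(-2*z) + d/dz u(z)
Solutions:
 u(z) = C1 + 3*z*log(-z) + 3*z*(-1 + log(2)) + exp(z)


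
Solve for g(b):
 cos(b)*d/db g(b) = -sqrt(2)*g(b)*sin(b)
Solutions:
 g(b) = C1*cos(b)^(sqrt(2))


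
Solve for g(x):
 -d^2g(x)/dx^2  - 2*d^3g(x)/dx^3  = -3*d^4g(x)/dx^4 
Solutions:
 g(x) = C1 + C2*x + C3*exp(-x/3) + C4*exp(x)


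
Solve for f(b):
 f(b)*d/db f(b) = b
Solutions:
 f(b) = -sqrt(C1 + b^2)
 f(b) = sqrt(C1 + b^2)


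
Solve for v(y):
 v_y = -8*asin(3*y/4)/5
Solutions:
 v(y) = C1 - 8*y*asin(3*y/4)/5 - 8*sqrt(16 - 9*y^2)/15


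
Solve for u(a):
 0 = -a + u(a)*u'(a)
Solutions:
 u(a) = -sqrt(C1 + a^2)
 u(a) = sqrt(C1 + a^2)


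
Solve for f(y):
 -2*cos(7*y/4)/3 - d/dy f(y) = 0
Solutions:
 f(y) = C1 - 8*sin(7*y/4)/21


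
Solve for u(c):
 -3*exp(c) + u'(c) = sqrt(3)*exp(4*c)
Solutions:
 u(c) = C1 + sqrt(3)*exp(4*c)/4 + 3*exp(c)


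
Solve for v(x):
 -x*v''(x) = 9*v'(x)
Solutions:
 v(x) = C1 + C2/x^8


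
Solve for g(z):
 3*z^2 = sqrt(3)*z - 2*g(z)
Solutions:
 g(z) = z*(-3*z + sqrt(3))/2


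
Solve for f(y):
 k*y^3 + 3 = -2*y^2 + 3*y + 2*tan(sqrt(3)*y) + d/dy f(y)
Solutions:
 f(y) = C1 + k*y^4/4 + 2*y^3/3 - 3*y^2/2 + 3*y + 2*sqrt(3)*log(cos(sqrt(3)*y))/3


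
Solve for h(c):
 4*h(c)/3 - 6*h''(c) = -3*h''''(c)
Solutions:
 h(c) = C1*exp(-c*sqrt(1 - sqrt(5)/3)) + C2*exp(c*sqrt(1 - sqrt(5)/3)) + C3*exp(-c*sqrt(sqrt(5)/3 + 1)) + C4*exp(c*sqrt(sqrt(5)/3 + 1))


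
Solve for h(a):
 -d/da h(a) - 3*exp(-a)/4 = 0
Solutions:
 h(a) = C1 + 3*exp(-a)/4


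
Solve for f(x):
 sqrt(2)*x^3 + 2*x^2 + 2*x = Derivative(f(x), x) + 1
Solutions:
 f(x) = C1 + sqrt(2)*x^4/4 + 2*x^3/3 + x^2 - x


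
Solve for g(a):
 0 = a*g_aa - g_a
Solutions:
 g(a) = C1 + C2*a^2


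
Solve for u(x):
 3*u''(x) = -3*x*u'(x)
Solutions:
 u(x) = C1 + C2*erf(sqrt(2)*x/2)


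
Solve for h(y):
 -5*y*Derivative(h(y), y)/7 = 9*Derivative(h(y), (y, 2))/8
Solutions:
 h(y) = C1 + C2*erf(2*sqrt(35)*y/21)


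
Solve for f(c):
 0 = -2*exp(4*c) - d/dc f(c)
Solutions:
 f(c) = C1 - exp(4*c)/2


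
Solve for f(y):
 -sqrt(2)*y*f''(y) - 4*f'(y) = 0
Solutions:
 f(y) = C1 + C2*y^(1 - 2*sqrt(2))


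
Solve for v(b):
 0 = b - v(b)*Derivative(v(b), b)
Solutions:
 v(b) = -sqrt(C1 + b^2)
 v(b) = sqrt(C1 + b^2)


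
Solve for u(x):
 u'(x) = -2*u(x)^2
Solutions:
 u(x) = 1/(C1 + 2*x)


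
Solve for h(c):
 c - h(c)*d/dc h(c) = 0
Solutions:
 h(c) = -sqrt(C1 + c^2)
 h(c) = sqrt(C1 + c^2)


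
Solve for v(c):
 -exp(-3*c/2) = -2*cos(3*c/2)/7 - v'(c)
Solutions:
 v(c) = C1 - 4*sin(3*c/2)/21 - 2*exp(-3*c/2)/3


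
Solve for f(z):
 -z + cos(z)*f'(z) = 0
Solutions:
 f(z) = C1 + Integral(z/cos(z), z)


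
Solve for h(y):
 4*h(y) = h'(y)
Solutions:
 h(y) = C1*exp(4*y)


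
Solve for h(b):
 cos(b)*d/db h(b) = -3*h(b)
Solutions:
 h(b) = C1*(sin(b) - 1)^(3/2)/(sin(b) + 1)^(3/2)


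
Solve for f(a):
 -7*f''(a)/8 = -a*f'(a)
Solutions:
 f(a) = C1 + C2*erfi(2*sqrt(7)*a/7)


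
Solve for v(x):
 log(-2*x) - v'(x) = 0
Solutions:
 v(x) = C1 + x*log(-x) + x*(-1 + log(2))


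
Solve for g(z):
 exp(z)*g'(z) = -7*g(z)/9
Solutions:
 g(z) = C1*exp(7*exp(-z)/9)


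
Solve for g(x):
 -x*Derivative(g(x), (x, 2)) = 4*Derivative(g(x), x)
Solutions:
 g(x) = C1 + C2/x^3


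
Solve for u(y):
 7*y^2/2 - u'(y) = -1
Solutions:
 u(y) = C1 + 7*y^3/6 + y


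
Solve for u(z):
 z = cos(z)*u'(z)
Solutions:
 u(z) = C1 + Integral(z/cos(z), z)


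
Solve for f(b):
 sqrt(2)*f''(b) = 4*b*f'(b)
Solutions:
 f(b) = C1 + C2*erfi(2^(1/4)*b)


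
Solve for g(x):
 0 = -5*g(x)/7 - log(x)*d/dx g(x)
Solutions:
 g(x) = C1*exp(-5*li(x)/7)


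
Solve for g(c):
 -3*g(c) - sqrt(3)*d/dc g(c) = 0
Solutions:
 g(c) = C1*exp(-sqrt(3)*c)


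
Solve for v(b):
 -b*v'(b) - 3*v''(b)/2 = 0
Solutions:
 v(b) = C1 + C2*erf(sqrt(3)*b/3)


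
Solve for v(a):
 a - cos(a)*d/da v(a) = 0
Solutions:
 v(a) = C1 + Integral(a/cos(a), a)


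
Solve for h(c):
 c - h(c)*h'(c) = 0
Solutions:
 h(c) = -sqrt(C1 + c^2)
 h(c) = sqrt(C1 + c^2)


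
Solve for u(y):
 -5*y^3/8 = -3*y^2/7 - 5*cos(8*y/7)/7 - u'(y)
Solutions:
 u(y) = C1 + 5*y^4/32 - y^3/7 - 5*sin(8*y/7)/8


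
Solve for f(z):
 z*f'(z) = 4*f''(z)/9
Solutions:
 f(z) = C1 + C2*erfi(3*sqrt(2)*z/4)


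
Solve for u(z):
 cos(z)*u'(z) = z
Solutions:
 u(z) = C1 + Integral(z/cos(z), z)


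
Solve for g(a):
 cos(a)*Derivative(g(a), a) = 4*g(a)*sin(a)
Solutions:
 g(a) = C1/cos(a)^4


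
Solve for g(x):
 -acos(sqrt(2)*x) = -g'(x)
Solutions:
 g(x) = C1 + x*acos(sqrt(2)*x) - sqrt(2)*sqrt(1 - 2*x^2)/2


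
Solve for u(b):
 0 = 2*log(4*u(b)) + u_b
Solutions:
 Integral(1/(log(_y) + 2*log(2)), (_y, u(b)))/2 = C1 - b


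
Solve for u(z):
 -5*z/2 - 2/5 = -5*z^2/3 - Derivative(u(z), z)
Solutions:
 u(z) = C1 - 5*z^3/9 + 5*z^2/4 + 2*z/5


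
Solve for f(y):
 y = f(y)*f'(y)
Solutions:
 f(y) = -sqrt(C1 + y^2)
 f(y) = sqrt(C1 + y^2)


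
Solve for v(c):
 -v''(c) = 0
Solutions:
 v(c) = C1 + C2*c


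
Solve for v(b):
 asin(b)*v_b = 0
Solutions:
 v(b) = C1


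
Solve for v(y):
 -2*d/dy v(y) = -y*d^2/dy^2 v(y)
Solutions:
 v(y) = C1 + C2*y^3


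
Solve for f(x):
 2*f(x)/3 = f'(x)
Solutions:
 f(x) = C1*exp(2*x/3)


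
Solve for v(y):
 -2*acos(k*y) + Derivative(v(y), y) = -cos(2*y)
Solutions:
 v(y) = C1 + 2*Piecewise((y*acos(k*y) - sqrt(-k^2*y^2 + 1)/k, Ne(k, 0)), (pi*y/2, True)) - sin(2*y)/2


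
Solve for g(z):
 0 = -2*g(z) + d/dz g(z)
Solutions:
 g(z) = C1*exp(2*z)


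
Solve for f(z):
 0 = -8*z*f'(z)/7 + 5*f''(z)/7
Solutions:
 f(z) = C1 + C2*erfi(2*sqrt(5)*z/5)


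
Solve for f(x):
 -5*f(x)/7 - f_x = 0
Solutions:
 f(x) = C1*exp(-5*x/7)


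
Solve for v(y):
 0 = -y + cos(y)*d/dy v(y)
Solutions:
 v(y) = C1 + Integral(y/cos(y), y)


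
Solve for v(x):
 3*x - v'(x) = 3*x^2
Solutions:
 v(x) = C1 - x^3 + 3*x^2/2


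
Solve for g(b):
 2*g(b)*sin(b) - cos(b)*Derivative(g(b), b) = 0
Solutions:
 g(b) = C1/cos(b)^2


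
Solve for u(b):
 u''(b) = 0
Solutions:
 u(b) = C1 + C2*b


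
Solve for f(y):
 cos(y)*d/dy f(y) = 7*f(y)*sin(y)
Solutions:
 f(y) = C1/cos(y)^7


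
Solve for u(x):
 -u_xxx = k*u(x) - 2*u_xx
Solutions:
 u(x) = C1*exp(x*(-(27*k/2 + sqrt((27*k - 16)^2 - 256)/2 - 8)^(1/3) + 2 - 4/(27*k/2 + sqrt((27*k - 16)^2 - 256)/2 - 8)^(1/3))/3) + C2*exp(x*((27*k/2 + sqrt((27*k - 16)^2 - 256)/2 - 8)^(1/3) - sqrt(3)*I*(27*k/2 + sqrt((27*k - 16)^2 - 256)/2 - 8)^(1/3) + 4 - 16/((-1 + sqrt(3)*I)*(27*k/2 + sqrt((27*k - 16)^2 - 256)/2 - 8)^(1/3)))/6) + C3*exp(x*((27*k/2 + sqrt((27*k - 16)^2 - 256)/2 - 8)^(1/3) + sqrt(3)*I*(27*k/2 + sqrt((27*k - 16)^2 - 256)/2 - 8)^(1/3) + 4 + 16/((1 + sqrt(3)*I)*(27*k/2 + sqrt((27*k - 16)^2 - 256)/2 - 8)^(1/3)))/6)


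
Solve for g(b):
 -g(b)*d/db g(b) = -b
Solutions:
 g(b) = -sqrt(C1 + b^2)
 g(b) = sqrt(C1 + b^2)


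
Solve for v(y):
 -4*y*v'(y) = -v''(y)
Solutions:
 v(y) = C1 + C2*erfi(sqrt(2)*y)


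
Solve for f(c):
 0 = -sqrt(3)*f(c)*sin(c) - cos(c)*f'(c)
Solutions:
 f(c) = C1*cos(c)^(sqrt(3))


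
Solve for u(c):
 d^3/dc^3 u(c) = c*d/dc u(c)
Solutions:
 u(c) = C1 + Integral(C2*airyai(c) + C3*airybi(c), c)


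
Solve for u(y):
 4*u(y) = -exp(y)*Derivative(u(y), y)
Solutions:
 u(y) = C1*exp(4*exp(-y))


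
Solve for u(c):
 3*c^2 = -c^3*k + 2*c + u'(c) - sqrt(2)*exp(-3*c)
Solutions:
 u(c) = C1 + c^4*k/4 + c^3 - c^2 - sqrt(2)*exp(-3*c)/3


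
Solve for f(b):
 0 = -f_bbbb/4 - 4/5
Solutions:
 f(b) = C1 + C2*b + C3*b^2 + C4*b^3 - 2*b^4/15


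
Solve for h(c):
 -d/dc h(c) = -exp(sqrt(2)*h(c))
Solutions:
 h(c) = sqrt(2)*(2*log(-1/(C1 + c)) - log(2))/4


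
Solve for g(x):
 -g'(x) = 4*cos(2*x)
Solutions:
 g(x) = C1 - 2*sin(2*x)


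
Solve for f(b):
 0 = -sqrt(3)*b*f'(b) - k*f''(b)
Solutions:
 f(b) = C1 + C2*sqrt(k)*erf(sqrt(2)*3^(1/4)*b*sqrt(1/k)/2)


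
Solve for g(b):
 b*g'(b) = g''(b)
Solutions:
 g(b) = C1 + C2*erfi(sqrt(2)*b/2)


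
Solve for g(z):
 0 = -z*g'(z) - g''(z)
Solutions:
 g(z) = C1 + C2*erf(sqrt(2)*z/2)


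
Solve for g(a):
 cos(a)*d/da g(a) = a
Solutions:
 g(a) = C1 + Integral(a/cos(a), a)


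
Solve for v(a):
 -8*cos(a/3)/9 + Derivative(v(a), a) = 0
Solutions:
 v(a) = C1 + 8*sin(a/3)/3


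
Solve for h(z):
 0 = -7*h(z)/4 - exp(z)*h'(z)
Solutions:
 h(z) = C1*exp(7*exp(-z)/4)


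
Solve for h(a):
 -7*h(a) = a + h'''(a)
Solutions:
 h(a) = C3*exp(-7^(1/3)*a) - a/7 + (C1*sin(sqrt(3)*7^(1/3)*a/2) + C2*cos(sqrt(3)*7^(1/3)*a/2))*exp(7^(1/3)*a/2)


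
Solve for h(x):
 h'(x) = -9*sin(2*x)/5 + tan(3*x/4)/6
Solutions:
 h(x) = C1 - 2*log(cos(3*x/4))/9 + 9*cos(2*x)/10


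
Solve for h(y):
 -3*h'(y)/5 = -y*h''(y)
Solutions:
 h(y) = C1 + C2*y^(8/5)


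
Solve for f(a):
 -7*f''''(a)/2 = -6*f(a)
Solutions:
 f(a) = C1*exp(-sqrt(2)*3^(1/4)*7^(3/4)*a/7) + C2*exp(sqrt(2)*3^(1/4)*7^(3/4)*a/7) + C3*sin(sqrt(2)*3^(1/4)*7^(3/4)*a/7) + C4*cos(sqrt(2)*3^(1/4)*7^(3/4)*a/7)


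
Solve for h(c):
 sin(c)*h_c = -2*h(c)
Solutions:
 h(c) = C1*(cos(c) + 1)/(cos(c) - 1)


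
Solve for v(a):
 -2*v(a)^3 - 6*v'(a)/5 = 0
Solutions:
 v(a) = -sqrt(6)*sqrt(-1/(C1 - 5*a))/2
 v(a) = sqrt(6)*sqrt(-1/(C1 - 5*a))/2


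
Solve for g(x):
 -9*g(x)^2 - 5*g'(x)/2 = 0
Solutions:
 g(x) = 5/(C1 + 18*x)


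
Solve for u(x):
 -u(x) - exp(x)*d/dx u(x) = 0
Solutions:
 u(x) = C1*exp(exp(-x))


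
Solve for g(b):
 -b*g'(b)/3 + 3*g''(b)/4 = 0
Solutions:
 g(b) = C1 + C2*erfi(sqrt(2)*b/3)


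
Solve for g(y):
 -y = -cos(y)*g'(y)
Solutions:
 g(y) = C1 + Integral(y/cos(y), y)


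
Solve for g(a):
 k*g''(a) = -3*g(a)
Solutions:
 g(a) = C1*exp(-sqrt(3)*a*sqrt(-1/k)) + C2*exp(sqrt(3)*a*sqrt(-1/k))


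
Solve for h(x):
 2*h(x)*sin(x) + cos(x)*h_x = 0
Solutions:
 h(x) = C1*cos(x)^2


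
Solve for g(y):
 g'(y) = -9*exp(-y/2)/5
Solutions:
 g(y) = C1 + 18*exp(-y/2)/5


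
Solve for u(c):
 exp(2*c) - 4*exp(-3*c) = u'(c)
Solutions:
 u(c) = C1 + exp(2*c)/2 + 4*exp(-3*c)/3


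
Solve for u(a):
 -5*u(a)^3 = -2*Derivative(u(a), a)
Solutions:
 u(a) = -sqrt(-1/(C1 + 5*a))
 u(a) = sqrt(-1/(C1 + 5*a))


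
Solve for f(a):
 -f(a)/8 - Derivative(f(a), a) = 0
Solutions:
 f(a) = C1*exp(-a/8)


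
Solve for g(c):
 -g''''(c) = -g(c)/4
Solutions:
 g(c) = C1*exp(-sqrt(2)*c/2) + C2*exp(sqrt(2)*c/2) + C3*sin(sqrt(2)*c/2) + C4*cos(sqrt(2)*c/2)


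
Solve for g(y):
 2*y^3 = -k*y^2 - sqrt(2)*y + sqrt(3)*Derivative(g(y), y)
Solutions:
 g(y) = C1 + sqrt(3)*k*y^3/9 + sqrt(3)*y^4/6 + sqrt(6)*y^2/6


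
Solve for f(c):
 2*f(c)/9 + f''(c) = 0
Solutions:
 f(c) = C1*sin(sqrt(2)*c/3) + C2*cos(sqrt(2)*c/3)


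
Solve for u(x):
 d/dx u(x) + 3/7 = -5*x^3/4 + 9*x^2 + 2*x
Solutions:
 u(x) = C1 - 5*x^4/16 + 3*x^3 + x^2 - 3*x/7


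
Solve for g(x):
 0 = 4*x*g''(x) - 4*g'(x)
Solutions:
 g(x) = C1 + C2*x^2


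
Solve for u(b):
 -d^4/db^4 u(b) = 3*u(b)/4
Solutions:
 u(b) = (C1*sin(3^(1/4)*b/2) + C2*cos(3^(1/4)*b/2))*exp(-3^(1/4)*b/2) + (C3*sin(3^(1/4)*b/2) + C4*cos(3^(1/4)*b/2))*exp(3^(1/4)*b/2)


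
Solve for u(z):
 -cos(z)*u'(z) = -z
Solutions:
 u(z) = C1 + Integral(z/cos(z), z)


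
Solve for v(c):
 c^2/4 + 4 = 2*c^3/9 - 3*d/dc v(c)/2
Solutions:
 v(c) = C1 + c^4/27 - c^3/18 - 8*c/3


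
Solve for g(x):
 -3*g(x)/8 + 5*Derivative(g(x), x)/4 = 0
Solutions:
 g(x) = C1*exp(3*x/10)


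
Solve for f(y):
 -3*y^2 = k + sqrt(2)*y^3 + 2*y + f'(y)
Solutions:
 f(y) = C1 - k*y - sqrt(2)*y^4/4 - y^3 - y^2


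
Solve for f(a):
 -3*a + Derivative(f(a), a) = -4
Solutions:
 f(a) = C1 + 3*a^2/2 - 4*a


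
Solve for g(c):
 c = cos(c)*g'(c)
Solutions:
 g(c) = C1 + Integral(c/cos(c), c)


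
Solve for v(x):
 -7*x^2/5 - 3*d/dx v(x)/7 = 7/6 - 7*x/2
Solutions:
 v(x) = C1 - 49*x^3/45 + 49*x^2/12 - 49*x/18


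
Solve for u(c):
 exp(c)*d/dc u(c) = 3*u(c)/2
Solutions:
 u(c) = C1*exp(-3*exp(-c)/2)


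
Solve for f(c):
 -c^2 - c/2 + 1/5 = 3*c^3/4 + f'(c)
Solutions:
 f(c) = C1 - 3*c^4/16 - c^3/3 - c^2/4 + c/5


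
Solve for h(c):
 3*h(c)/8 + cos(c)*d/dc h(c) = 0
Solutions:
 h(c) = C1*(sin(c) - 1)^(3/16)/(sin(c) + 1)^(3/16)


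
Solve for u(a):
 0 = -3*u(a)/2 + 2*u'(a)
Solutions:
 u(a) = C1*exp(3*a/4)


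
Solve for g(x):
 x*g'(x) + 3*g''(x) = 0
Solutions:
 g(x) = C1 + C2*erf(sqrt(6)*x/6)


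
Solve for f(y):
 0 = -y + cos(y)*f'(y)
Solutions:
 f(y) = C1 + Integral(y/cos(y), y)


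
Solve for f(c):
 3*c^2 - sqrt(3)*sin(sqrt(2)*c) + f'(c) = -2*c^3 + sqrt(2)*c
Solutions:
 f(c) = C1 - c^4/2 - c^3 + sqrt(2)*c^2/2 - sqrt(6)*cos(sqrt(2)*c)/2


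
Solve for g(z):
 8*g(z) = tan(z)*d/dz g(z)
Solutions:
 g(z) = C1*sin(z)^8


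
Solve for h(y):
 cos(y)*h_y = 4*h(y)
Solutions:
 h(y) = C1*(sin(y)^2 + 2*sin(y) + 1)/(sin(y)^2 - 2*sin(y) + 1)


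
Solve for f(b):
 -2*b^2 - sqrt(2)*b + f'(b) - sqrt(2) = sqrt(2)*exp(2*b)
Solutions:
 f(b) = C1 + 2*b^3/3 + sqrt(2)*b^2/2 + sqrt(2)*b + sqrt(2)*exp(2*b)/2


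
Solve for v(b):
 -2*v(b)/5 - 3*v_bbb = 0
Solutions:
 v(b) = C3*exp(-15^(2/3)*2^(1/3)*b/15) + (C1*sin(2^(1/3)*3^(1/6)*5^(2/3)*b/10) + C2*cos(2^(1/3)*3^(1/6)*5^(2/3)*b/10))*exp(15^(2/3)*2^(1/3)*b/30)


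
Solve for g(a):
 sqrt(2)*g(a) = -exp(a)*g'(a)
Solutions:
 g(a) = C1*exp(sqrt(2)*exp(-a))


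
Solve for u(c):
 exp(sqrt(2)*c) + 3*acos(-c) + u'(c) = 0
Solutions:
 u(c) = C1 - 3*c*acos(-c) - 3*sqrt(1 - c^2) - sqrt(2)*exp(sqrt(2)*c)/2


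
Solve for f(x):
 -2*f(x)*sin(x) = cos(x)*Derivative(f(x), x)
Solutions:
 f(x) = C1*cos(x)^2


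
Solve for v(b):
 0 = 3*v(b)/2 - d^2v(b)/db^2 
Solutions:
 v(b) = C1*exp(-sqrt(6)*b/2) + C2*exp(sqrt(6)*b/2)


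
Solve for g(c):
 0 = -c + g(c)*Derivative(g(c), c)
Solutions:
 g(c) = -sqrt(C1 + c^2)
 g(c) = sqrt(C1 + c^2)


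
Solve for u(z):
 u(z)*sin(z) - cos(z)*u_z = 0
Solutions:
 u(z) = C1/cos(z)


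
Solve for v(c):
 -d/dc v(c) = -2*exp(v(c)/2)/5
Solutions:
 v(c) = 2*log(-1/(C1 + 2*c)) + 2*log(10)


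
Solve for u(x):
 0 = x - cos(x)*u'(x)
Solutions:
 u(x) = C1 + Integral(x/cos(x), x)


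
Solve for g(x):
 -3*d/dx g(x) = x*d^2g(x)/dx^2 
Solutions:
 g(x) = C1 + C2/x^2


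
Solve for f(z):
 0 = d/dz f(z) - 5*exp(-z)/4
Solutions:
 f(z) = C1 - 5*exp(-z)/4


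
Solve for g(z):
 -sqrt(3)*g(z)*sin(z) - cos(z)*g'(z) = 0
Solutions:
 g(z) = C1*cos(z)^(sqrt(3))


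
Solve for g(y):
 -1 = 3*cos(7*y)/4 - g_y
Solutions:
 g(y) = C1 + y + 3*sin(7*y)/28


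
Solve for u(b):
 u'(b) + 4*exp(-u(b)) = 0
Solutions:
 u(b) = log(C1 - 4*b)


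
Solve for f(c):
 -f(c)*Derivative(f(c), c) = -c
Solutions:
 f(c) = -sqrt(C1 + c^2)
 f(c) = sqrt(C1 + c^2)


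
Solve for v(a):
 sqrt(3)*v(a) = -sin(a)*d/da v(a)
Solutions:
 v(a) = C1*(cos(a) + 1)^(sqrt(3)/2)/(cos(a) - 1)^(sqrt(3)/2)


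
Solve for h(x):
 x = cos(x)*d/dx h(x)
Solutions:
 h(x) = C1 + Integral(x/cos(x), x)


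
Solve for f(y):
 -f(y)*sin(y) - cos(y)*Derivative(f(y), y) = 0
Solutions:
 f(y) = C1*cos(y)


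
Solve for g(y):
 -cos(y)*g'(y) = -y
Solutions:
 g(y) = C1 + Integral(y/cos(y), y)


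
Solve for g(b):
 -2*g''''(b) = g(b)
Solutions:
 g(b) = (C1*sin(2^(1/4)*b/2) + C2*cos(2^(1/4)*b/2))*exp(-2^(1/4)*b/2) + (C3*sin(2^(1/4)*b/2) + C4*cos(2^(1/4)*b/2))*exp(2^(1/4)*b/2)


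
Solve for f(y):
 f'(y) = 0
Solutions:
 f(y) = C1


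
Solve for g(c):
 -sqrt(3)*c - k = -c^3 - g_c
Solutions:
 g(c) = C1 - c^4/4 + sqrt(3)*c^2/2 + c*k


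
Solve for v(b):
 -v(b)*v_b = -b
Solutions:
 v(b) = -sqrt(C1 + b^2)
 v(b) = sqrt(C1 + b^2)


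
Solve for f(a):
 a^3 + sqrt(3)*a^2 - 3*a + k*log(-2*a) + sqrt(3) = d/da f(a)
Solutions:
 f(a) = C1 + a^4/4 + sqrt(3)*a^3/3 - 3*a^2/2 + a*k*log(-a) + a*(-k + k*log(2) + sqrt(3))


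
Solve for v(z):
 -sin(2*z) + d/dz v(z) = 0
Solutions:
 v(z) = C1 - cos(2*z)/2


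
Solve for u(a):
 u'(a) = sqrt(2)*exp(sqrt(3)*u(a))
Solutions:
 u(a) = sqrt(3)*(2*log(-1/(C1 + sqrt(2)*a)) - log(3))/6


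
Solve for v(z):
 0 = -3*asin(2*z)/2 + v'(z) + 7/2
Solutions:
 v(z) = C1 + 3*z*asin(2*z)/2 - 7*z/2 + 3*sqrt(1 - 4*z^2)/4


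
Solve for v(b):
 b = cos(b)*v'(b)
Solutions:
 v(b) = C1 + Integral(b/cos(b), b)


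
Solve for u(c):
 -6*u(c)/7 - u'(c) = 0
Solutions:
 u(c) = C1*exp(-6*c/7)


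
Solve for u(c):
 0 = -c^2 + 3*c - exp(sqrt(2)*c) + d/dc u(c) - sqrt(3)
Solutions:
 u(c) = C1 + c^3/3 - 3*c^2/2 + sqrt(3)*c + sqrt(2)*exp(sqrt(2)*c)/2


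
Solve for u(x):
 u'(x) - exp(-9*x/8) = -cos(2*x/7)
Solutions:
 u(x) = C1 - 7*sin(2*x/7)/2 - 8*exp(-9*x/8)/9


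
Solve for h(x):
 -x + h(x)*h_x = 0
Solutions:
 h(x) = -sqrt(C1 + x^2)
 h(x) = sqrt(C1 + x^2)


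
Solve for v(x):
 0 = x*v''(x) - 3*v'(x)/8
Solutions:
 v(x) = C1 + C2*x^(11/8)


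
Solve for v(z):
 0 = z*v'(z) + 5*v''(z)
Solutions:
 v(z) = C1 + C2*erf(sqrt(10)*z/10)


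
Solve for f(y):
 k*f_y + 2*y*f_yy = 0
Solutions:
 f(y) = C1 + y^(1 - re(k)/2)*(C2*sin(log(y)*Abs(im(k))/2) + C3*cos(log(y)*im(k)/2))


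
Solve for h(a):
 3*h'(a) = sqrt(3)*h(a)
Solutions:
 h(a) = C1*exp(sqrt(3)*a/3)


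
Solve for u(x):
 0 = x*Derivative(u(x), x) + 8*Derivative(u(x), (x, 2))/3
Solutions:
 u(x) = C1 + C2*erf(sqrt(3)*x/4)


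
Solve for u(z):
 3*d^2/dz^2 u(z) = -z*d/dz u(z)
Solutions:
 u(z) = C1 + C2*erf(sqrt(6)*z/6)


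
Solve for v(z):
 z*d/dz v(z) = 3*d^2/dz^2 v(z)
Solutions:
 v(z) = C1 + C2*erfi(sqrt(6)*z/6)


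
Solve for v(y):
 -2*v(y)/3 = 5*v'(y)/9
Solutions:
 v(y) = C1*exp(-6*y/5)


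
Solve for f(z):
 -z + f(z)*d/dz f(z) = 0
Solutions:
 f(z) = -sqrt(C1 + z^2)
 f(z) = sqrt(C1 + z^2)


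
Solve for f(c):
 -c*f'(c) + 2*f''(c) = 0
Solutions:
 f(c) = C1 + C2*erfi(c/2)


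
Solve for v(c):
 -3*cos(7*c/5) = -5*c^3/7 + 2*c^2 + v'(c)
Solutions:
 v(c) = C1 + 5*c^4/28 - 2*c^3/3 - 15*sin(7*c/5)/7


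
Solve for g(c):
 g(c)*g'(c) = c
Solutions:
 g(c) = -sqrt(C1 + c^2)
 g(c) = sqrt(C1 + c^2)


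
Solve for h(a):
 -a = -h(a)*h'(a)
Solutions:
 h(a) = -sqrt(C1 + a^2)
 h(a) = sqrt(C1 + a^2)


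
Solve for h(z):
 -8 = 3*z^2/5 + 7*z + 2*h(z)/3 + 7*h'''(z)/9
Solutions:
 h(z) = C3*exp(-6^(1/3)*7^(2/3)*z/7) - 9*z^2/10 - 21*z/2 + (C1*sin(2^(1/3)*3^(5/6)*7^(2/3)*z/14) + C2*cos(2^(1/3)*3^(5/6)*7^(2/3)*z/14))*exp(6^(1/3)*7^(2/3)*z/14) - 12


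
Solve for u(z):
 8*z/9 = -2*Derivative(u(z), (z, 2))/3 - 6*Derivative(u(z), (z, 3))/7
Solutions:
 u(z) = C1 + C2*z + C3*exp(-7*z/9) - 2*z^3/9 + 6*z^2/7


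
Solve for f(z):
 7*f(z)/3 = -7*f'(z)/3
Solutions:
 f(z) = C1*exp(-z)


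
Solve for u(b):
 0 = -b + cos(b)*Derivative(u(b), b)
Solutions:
 u(b) = C1 + Integral(b/cos(b), b)


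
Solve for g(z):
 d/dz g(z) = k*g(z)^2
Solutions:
 g(z) = -1/(C1 + k*z)


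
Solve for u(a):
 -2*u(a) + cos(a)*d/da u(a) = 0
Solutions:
 u(a) = C1*(sin(a) + 1)/(sin(a) - 1)


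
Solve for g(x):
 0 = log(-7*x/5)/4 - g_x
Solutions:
 g(x) = C1 + x*log(-x)/4 + x*(-log(5) - 1 + log(7))/4


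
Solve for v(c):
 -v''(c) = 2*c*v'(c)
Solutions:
 v(c) = C1 + C2*erf(c)


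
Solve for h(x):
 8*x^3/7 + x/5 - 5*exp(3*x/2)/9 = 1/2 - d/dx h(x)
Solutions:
 h(x) = C1 - 2*x^4/7 - x^2/10 + x/2 + 10*exp(3*x/2)/27


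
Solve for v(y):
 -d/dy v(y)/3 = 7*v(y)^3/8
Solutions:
 v(y) = -2*sqrt(-1/(C1 - 21*y))
 v(y) = 2*sqrt(-1/(C1 - 21*y))


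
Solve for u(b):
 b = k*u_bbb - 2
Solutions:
 u(b) = C1 + C2*b + C3*b^2 + b^4/(24*k) + b^3/(3*k)


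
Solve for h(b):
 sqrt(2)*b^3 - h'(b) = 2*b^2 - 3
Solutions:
 h(b) = C1 + sqrt(2)*b^4/4 - 2*b^3/3 + 3*b


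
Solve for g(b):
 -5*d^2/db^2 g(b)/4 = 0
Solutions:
 g(b) = C1 + C2*b


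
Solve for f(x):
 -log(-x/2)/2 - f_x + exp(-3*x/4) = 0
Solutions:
 f(x) = C1 - x*log(-x)/2 + x*(log(2) + 1)/2 - 4*exp(-3*x/4)/3


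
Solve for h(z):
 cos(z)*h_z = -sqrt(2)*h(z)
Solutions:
 h(z) = C1*(sin(z) - 1)^(sqrt(2)/2)/(sin(z) + 1)^(sqrt(2)/2)


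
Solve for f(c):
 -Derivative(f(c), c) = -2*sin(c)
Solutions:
 f(c) = C1 - 2*cos(c)


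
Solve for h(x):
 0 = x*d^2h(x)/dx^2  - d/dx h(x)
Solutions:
 h(x) = C1 + C2*x^2


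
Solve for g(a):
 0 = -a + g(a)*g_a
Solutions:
 g(a) = -sqrt(C1 + a^2)
 g(a) = sqrt(C1 + a^2)


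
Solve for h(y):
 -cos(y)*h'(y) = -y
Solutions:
 h(y) = C1 + Integral(y/cos(y), y)


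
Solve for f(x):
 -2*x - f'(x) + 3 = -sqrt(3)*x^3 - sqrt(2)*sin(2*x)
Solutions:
 f(x) = C1 + sqrt(3)*x^4/4 - x^2 + 3*x - sqrt(2)*cos(2*x)/2


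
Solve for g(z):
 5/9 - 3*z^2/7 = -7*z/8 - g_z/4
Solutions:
 g(z) = C1 + 4*z^3/7 - 7*z^2/4 - 20*z/9


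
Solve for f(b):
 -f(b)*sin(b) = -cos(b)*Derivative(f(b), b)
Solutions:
 f(b) = C1/cos(b)


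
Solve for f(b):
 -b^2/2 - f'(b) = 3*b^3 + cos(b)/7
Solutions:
 f(b) = C1 - 3*b^4/4 - b^3/6 - sin(b)/7


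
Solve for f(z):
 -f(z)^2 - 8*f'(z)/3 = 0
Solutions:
 f(z) = 8/(C1 + 3*z)


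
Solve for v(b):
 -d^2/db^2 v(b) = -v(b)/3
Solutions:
 v(b) = C1*exp(-sqrt(3)*b/3) + C2*exp(sqrt(3)*b/3)


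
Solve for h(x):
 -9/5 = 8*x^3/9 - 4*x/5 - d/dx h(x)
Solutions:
 h(x) = C1 + 2*x^4/9 - 2*x^2/5 + 9*x/5


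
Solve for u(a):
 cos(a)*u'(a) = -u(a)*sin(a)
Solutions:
 u(a) = C1*cos(a)


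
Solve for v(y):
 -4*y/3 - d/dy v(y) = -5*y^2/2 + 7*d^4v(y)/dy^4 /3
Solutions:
 v(y) = C1 + C4*exp(-3^(1/3)*7^(2/3)*y/7) + 5*y^3/6 - 2*y^2/3 + (C2*sin(3^(5/6)*7^(2/3)*y/14) + C3*cos(3^(5/6)*7^(2/3)*y/14))*exp(3^(1/3)*7^(2/3)*y/14)


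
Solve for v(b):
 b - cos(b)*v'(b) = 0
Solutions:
 v(b) = C1 + Integral(b/cos(b), b)


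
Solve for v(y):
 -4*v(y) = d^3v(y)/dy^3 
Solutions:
 v(y) = C3*exp(-2^(2/3)*y) + (C1*sin(2^(2/3)*sqrt(3)*y/2) + C2*cos(2^(2/3)*sqrt(3)*y/2))*exp(2^(2/3)*y/2)


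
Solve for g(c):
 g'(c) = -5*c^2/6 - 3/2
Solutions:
 g(c) = C1 - 5*c^3/18 - 3*c/2


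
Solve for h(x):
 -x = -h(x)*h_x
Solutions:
 h(x) = -sqrt(C1 + x^2)
 h(x) = sqrt(C1 + x^2)


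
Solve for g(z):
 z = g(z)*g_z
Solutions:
 g(z) = -sqrt(C1 + z^2)
 g(z) = sqrt(C1 + z^2)


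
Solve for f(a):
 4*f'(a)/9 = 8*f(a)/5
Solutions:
 f(a) = C1*exp(18*a/5)


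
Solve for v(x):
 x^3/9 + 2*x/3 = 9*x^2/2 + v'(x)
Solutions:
 v(x) = C1 + x^4/36 - 3*x^3/2 + x^2/3


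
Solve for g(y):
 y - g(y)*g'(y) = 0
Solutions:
 g(y) = -sqrt(C1 + y^2)
 g(y) = sqrt(C1 + y^2)


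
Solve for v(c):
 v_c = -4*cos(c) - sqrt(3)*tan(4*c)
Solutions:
 v(c) = C1 + sqrt(3)*log(cos(4*c))/4 - 4*sin(c)


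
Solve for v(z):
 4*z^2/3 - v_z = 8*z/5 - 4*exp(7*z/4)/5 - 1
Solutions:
 v(z) = C1 + 4*z^3/9 - 4*z^2/5 + z + 16*exp(7*z/4)/35


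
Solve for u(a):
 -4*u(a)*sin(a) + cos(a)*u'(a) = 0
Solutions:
 u(a) = C1/cos(a)^4


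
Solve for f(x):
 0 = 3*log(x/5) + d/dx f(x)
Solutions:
 f(x) = C1 - 3*x*log(x) + 3*x + x*log(125)


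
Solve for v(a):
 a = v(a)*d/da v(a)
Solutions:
 v(a) = -sqrt(C1 + a^2)
 v(a) = sqrt(C1 + a^2)


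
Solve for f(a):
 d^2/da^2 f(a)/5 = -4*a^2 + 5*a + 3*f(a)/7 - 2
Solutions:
 f(a) = C1*exp(-sqrt(105)*a/7) + C2*exp(sqrt(105)*a/7) + 28*a^2/3 - 35*a/3 + 602/45


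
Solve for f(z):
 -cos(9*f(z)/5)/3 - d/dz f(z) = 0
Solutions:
 z/3 - 5*log(sin(9*f(z)/5) - 1)/18 + 5*log(sin(9*f(z)/5) + 1)/18 = C1


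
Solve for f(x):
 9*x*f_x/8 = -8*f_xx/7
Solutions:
 f(x) = C1 + C2*erf(3*sqrt(14)*x/16)


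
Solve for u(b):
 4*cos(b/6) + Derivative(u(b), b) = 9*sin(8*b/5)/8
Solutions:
 u(b) = C1 - 24*sin(b/6) - 45*cos(8*b/5)/64
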